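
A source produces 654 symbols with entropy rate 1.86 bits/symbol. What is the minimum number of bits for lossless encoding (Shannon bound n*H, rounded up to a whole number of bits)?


Minimum bits >= n * H = 654 * 1.86 = 1216.44, rounded up to a whole number of bits = 1217

1217 bits


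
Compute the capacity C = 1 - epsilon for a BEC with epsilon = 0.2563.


C = 1 - epsilon = 1 - 0.2563 = 0.7437

0.7437 bits


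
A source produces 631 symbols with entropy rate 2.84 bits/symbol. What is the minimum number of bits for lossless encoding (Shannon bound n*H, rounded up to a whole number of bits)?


Minimum bits >= n * H = 631 * 2.84 = 1792.04, rounded up to a whole number of bits = 1793

1793 bits


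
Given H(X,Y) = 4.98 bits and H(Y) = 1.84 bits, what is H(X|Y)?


H(X|Y) = H(X,Y) - H(Y) = 4.98 - 1.84 = 3.14

3.14 bits


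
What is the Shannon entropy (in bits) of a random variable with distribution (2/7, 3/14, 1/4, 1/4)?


H = -sum(p_i * log2(p_i)). Terms: -(2/7)*log2(2/7) = 0.516387; -(3/14)*log2(3/14) = 0.476227; -(1/4)*log2(1/4) = 0.500000; -(1/4)*log2(1/4) = 0.500000. H = 0.516387 + 0.476227 + 0.500000 + 0.500000 = 1.9926

1.9926 bits


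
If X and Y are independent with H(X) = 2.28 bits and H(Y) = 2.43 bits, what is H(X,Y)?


For independent variables, H(X,Y) = H(X) + H(Y) = 2.28 + 2.43 = 4.71

4.71 bits


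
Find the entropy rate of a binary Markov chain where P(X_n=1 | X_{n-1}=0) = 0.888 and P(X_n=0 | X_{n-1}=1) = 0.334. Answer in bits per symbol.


Stationary distribution: pi_0 = p10/(p01+p10) = 0.2733, pi_1 = 0.7267. Entropy rate H' = pi_0*H(p01) + pi_1*H(p10) = 0.2733*0.5059 + 0.7267*0.919 = 0.8061

0.8061 bits/symbol


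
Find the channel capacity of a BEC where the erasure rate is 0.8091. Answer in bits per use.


C = 1 - epsilon = 1 - 0.8091 = 0.1909

0.1909 bits


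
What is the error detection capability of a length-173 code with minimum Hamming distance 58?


Detection capability = d_min - 1 = 58 - 1 = 57

57 errors


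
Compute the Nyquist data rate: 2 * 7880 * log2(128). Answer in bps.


Rate = 2 * B * log2(M) = 2 * 7880 * 7.0 = 110320.0

110320.0 bps


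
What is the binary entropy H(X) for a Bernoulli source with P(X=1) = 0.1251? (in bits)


H = -p*log2(p) - (1-p)*log2(1-p). -0.1251*log2(0.1251) = 0.375156; -0.8749*log2(0.8749) = 0.168689. H = 0.375156 + 0.168689 = 0.5438

0.5438 bits


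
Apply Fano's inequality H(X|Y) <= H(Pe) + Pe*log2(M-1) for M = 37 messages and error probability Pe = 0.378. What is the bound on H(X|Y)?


H(Pe) = -Pe*log2(Pe) - (1-Pe)*log2(1-Pe) = -0.378*log2(0.378) - 0.622*log2(0.622) = 0.530539 + 0.426078 = 0.9566. Pe*log2(M-1) = 0.378*log2(36) = 1.954232. Bound = H(Pe) + Pe*log2(M-1) = 0.530539 + 0.426078 + 1.954232 = 2.9108

2.9108 bits


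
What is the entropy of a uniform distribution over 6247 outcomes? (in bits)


H = log2(n) = log2(6247) = 12.6089

12.6089 bits


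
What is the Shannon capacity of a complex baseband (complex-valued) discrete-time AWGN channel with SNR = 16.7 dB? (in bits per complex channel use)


SNR_linear = 10^(16.7/10) = 46.7735; C = log2(1 + SNR_linear) = log2(1 + 46.7735) = 5.5781

5.5781 bits/channel use


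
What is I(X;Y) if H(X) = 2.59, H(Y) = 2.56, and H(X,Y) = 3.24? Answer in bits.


I(X;Y) = H(X) + H(Y) - H(X,Y) = 2.59 + 2.56 - 3.24 = 1.91

1.91 bits


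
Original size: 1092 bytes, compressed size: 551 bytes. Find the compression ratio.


Ratio = original / compressed = 1092 / 551 = 1.9819

1.9819


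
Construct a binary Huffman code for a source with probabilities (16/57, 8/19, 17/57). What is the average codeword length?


Huffman construction (repeatedly merge the two least-probable nodes; each merge adds 1 bit to every symbol beneath it): 16/57 + 17/57 = 11/19; 8/19 + 11/19 = 1. Resulting codeword lengths (in the order the probabilities were given): (2, 1, 2). L_avg = sum(p_i * l_i) = 16/57*2 + 8/19*1 + 17/57*2 = 30/19 = 1.5789

1.5789 bits


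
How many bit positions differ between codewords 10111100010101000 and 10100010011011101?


Count differing positions: . . . ^ ^ ^ ^ . . . ^ ^ ^ . ^ . ^ = 9 differences

9


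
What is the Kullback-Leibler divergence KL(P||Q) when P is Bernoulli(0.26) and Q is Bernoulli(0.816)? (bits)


KL = p*log2(p/q) + (1-p)*log2((1-p)/(1-q)) = 0.26*log2(0.26/0.816) + 0.74*log2(0.74/0.184) = 1.0568

1.0568 bits


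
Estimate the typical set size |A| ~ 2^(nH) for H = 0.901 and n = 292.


log2|A_typical| = nH = 292 * 0.901 = 263.092, so |A_typical| ~ 2^263.092 = 1.580e+79

1.580e+79


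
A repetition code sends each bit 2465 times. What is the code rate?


Rate = k/n = 1/2465

1/2465


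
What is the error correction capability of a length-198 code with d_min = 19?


Correction capability = floor((d-1)/2) = floor((19-1)/2) = 9

9 errors


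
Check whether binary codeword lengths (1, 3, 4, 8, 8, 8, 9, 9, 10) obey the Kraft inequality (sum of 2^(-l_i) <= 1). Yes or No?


Kraft sum = sum(2^(-l_i)) = 0.7041, need <= 1. Result: satisfied (a binary prefix-free code with these lengths exists)

Yes


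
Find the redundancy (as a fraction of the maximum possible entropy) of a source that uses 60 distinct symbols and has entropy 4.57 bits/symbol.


H_max = log2(K) = log2(60) = 5.9069 bits/symbol. Redundancy = 1 - H/H_max = 1 - 4.57/5.9069 = 1 - 0.7737 = 0.2263

0.2263


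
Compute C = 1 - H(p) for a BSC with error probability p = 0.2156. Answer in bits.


H(p) = -p*log2(p) - (1-p)*log2(1-p) = -0.2156*log2(0.2156) - 0.7844*log2(0.7844) = 0.477246 + 0.274806 = 0.7521. C = 1 - H(p) = 1 - 0.7521 = 0.2479

0.2479 bits


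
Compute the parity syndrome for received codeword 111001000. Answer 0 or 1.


Syndrome = XOR of all bits = 1 XOR 1 XOR 1 XOR 0 XOR 0 XOR 1 XOR 0 XOR 0 XOR 0 = 0

0


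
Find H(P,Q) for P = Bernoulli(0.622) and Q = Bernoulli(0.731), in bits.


H(P,Q) = -p*log2(q) - (1-p)*log2(1-q). -0.622*log2(0.731) = 0.281179; -0.378*log2(0.269) = 0.716054. H(P,Q) = 0.281179 + 0.716054 = 0.9972

0.9972 bits


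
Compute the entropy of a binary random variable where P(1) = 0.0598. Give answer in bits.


H = -p*log2(p) - (1-p)*log2(1-p). -0.0598*log2(0.0598) = 0.243010; -0.9402*log2(0.9402) = 0.083641. H = 0.243010 + 0.083641 = 0.3267

0.3267 bits


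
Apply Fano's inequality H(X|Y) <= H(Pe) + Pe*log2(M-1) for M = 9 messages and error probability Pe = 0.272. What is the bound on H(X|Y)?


H(Pe) = -Pe*log2(Pe) - (1-Pe)*log2(1-Pe) = -0.272*log2(0.272) - 0.728*log2(0.728) = 0.510903 + 0.333416 = 0.8443. Pe*log2(M-1) = 0.272*log2(8) = 0.816000. Bound = H(Pe) + Pe*log2(M-1) = 0.510903 + 0.333416 + 0.816000 = 1.6603

1.6603 bits


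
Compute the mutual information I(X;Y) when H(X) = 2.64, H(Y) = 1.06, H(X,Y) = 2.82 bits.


I(X;Y) = H(X) + H(Y) - H(X,Y) = 2.64 + 1.06 - 2.82 = 0.88

0.88 bits


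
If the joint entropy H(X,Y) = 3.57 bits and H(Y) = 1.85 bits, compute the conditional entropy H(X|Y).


H(X|Y) = H(X,Y) - H(Y) = 3.57 - 1.85 = 1.72

1.72 bits


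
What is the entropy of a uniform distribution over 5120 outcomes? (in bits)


H = log2(n) = log2(5120) = 12.3219

12.3219 bits


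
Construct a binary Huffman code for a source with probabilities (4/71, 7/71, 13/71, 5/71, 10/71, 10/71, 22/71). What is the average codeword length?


Huffman construction (repeatedly merge the two least-probable nodes; each merge adds 1 bit to every symbol beneath it): 4/71 + 5/71 = 9/71; 7/71 + 9/71 = 16/71; 10/71 + 10/71 = 20/71; 13/71 + 16/71 = 29/71; 20/71 + 22/71 = 42/71; 29/71 + 42/71 = 1. Resulting codeword lengths (in the order the probabilities were given): (4, 3, 2, 4, 3, 3, 2). L_avg = sum(p_i * l_i) = 4/71*4 + 7/71*3 + 13/71*2 + 5/71*4 + 10/71*3 + 10/71*3 + 22/71*2 = 187/71 = 2.6338

2.6338 bits


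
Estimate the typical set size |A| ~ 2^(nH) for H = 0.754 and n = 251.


log2|A_typical| = nH = 251 * 0.754 = 189.254, so |A_typical| ~ 2^189.254 = 9.357e+56

9.357e+56


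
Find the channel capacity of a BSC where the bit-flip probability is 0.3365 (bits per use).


H(p) = -p*log2(p) - (1-p)*log2(1-p) = -0.3365*log2(0.3365) - 0.6635*log2(0.6635) = 0.528750 + 0.392680 = 0.9214. C = 1 - H(p) = 1 - 0.9214 = 0.0786

0.0786 bits


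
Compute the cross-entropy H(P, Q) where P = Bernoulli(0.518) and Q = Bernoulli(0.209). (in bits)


H(P,Q) = -p*log2(q) - (1-p)*log2(1-q). -0.518*log2(0.209) = 1.169864; -0.482*log2(0.791) = 0.163037. H(P,Q) = 1.169864 + 0.163037 = 1.3329

1.3329 bits


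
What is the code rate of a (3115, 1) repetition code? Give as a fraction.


Rate = k/n = 1/3115

1/3115


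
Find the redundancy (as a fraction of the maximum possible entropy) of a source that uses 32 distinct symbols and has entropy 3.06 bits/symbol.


H_max = log2(K) = log2(32) = 5.0 bits/symbol. Redundancy = 1 - H/H_max = 1 - 3.06/5.0 = 1 - 0.612 = 0.388

0.388


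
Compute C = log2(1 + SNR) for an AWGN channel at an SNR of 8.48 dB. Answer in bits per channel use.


SNR_linear = 10^(8.48/10) = 7.0469; C = log2(1 + SNR_linear) = log2(1 + 7.0469) = 3.0084

3.0084 bits/channel use


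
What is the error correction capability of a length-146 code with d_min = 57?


Correction capability = floor((d-1)/2) = floor((57-1)/2) = 28

28 errors


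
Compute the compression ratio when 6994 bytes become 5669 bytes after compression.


Ratio = original / compressed = 6994 / 5669 = 1.2337

1.2337


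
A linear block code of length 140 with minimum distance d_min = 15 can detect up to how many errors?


Detection capability = d_min - 1 = 15 - 1 = 14

14 errors


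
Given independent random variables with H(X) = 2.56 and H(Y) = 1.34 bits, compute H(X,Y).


For independent variables, H(X,Y) = H(X) + H(Y) = 2.56 + 1.34 = 3.9

3.9 bits


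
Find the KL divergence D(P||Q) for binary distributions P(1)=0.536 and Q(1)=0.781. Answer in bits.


KL = p*log2(p/q) + (1-p)*log2((1-p)/(1-q)) = 0.536*log2(0.536/0.781) + 0.464*log2(0.464/0.219) = 0.2115

0.2115 bits


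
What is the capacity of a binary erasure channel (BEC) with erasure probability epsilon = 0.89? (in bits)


C = 1 - epsilon = 1 - 0.89 = 0.11

0.11 bits


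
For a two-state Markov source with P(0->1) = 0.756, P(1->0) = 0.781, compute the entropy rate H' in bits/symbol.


Stationary distribution: pi_0 = p10/(p01+p10) = 0.5081, pi_1 = 0.4919. Entropy rate H' = pi_0*H(p01) + pi_1*H(p10) = 0.5081*0.8016 + 0.4919*0.7583 = 0.7803

0.7803 bits/symbol


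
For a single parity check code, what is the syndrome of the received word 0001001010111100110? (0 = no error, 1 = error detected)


Syndrome = XOR of all bits = 0 XOR 0 XOR 0 XOR 1 XOR 0 XOR 0 XOR 1 XOR 0 XOR 1 XOR 0 XOR 1 XOR 1 XOR 1 XOR 1 XOR 0 XOR 0 XOR 1 XOR 1 XOR 0 = 1

1


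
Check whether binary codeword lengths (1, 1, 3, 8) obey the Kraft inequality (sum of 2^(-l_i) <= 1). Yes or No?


Kraft sum = sum(2^(-l_i)) = 1.1289, need <= 1. Result: violated (a binary prefix-free code with these lengths cannot exist)

No


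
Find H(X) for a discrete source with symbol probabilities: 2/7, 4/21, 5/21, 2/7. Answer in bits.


H = -sum(p_i * log2(p_i)). Terms: -(2/7)*log2(2/7) = 0.516387; -(4/21)*log2(4/21) = 0.455680; -(5/21)*log2(5/21) = 0.492950; -(2/7)*log2(2/7) = 0.516387. H = 0.516387 + 0.455680 + 0.492950 + 0.516387 = 1.9814

1.9814 bits


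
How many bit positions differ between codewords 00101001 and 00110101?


Count differing positions: . . . ^ ^ ^ . . = 3 differences

3


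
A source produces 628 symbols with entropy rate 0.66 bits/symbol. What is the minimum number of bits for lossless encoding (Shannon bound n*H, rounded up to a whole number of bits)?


Minimum bits >= n * H = 628 * 0.66 = 414.48, rounded up to a whole number of bits = 415

415 bits


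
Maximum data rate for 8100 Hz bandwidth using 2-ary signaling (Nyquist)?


Rate = 2 * B * log2(M) = 2 * 8100 * 1.0 = 16200.0

16200.0 bps


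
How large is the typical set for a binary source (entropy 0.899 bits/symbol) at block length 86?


log2|A_typical| = nH = 86 * 0.899 = 77.314, so |A_typical| ~ 2^77.314 = 1.879e+23

1.879e+23


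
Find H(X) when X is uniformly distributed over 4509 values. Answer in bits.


H = log2(n) = log2(4509) = 12.1386

12.1386 bits


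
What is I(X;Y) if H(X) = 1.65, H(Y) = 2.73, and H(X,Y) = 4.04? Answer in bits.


I(X;Y) = H(X) + H(Y) - H(X,Y) = 1.65 + 2.73 - 4.04 = 0.34

0.34 bits


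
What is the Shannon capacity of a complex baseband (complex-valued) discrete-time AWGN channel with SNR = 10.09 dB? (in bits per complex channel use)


SNR_linear = 10^(10.09/10) = 10.2094; C = log2(1 + SNR_linear) = log2(1 + 10.2094) = 3.4866

3.4866 bits/channel use


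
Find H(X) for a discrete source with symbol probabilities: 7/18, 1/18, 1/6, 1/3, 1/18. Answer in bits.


H = -sum(p_i * log2(p_i)). Terms: -(7/18)*log2(7/18) = 0.529888; -(1/18)*log2(1/18) = 0.231663; -(1/6)*log2(1/6) = 0.430827; -(1/3)*log2(1/3) = 0.528321; -(1/18)*log2(1/18) = 0.231663. H = 0.529888 + 0.231663 + 0.430827 + 0.528321 + 0.231663 = 1.9524

1.9524 bits


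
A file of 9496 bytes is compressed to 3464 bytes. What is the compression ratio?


Ratio = original / compressed = 9496 / 3464 = 2.7413

2.7413


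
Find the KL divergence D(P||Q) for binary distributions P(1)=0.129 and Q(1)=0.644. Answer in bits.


KL = p*log2(p/q) + (1-p)*log2((1-p)/(1-q)) = 0.129*log2(0.129/0.644) + 0.871*log2(0.871/0.356) = 0.825

0.825 bits


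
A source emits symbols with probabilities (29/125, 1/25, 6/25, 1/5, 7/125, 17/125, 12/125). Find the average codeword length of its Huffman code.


Huffman construction (repeatedly merge the two least-probable nodes; each merge adds 1 bit to every symbol beneath it): 1/25 + 7/125 = 12/125; 12/125 + 12/125 = 24/125; 17/125 + 24/125 = 41/125; 1/5 + 29/125 = 54/125; 6/25 + 41/125 = 71/125; 54/125 + 71/125 = 1. Resulting codeword lengths (in the order the probabilities were given): (2, 5, 2, 2, 5, 3, 4). L_avg = sum(p_i * l_i) = 29/125*2 + 1/25*5 + 6/25*2 + 1/5*2 + 7/125*5 + 17/125*3 + 12/125*4 = 327/125 = 2.616

2.616 bits


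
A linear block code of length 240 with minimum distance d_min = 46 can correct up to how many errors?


Correction capability = floor((d-1)/2) = floor((46-1)/2) = 22

22 errors


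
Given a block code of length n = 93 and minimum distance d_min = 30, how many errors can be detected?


Detection capability = d_min - 1 = 30 - 1 = 29

29 errors


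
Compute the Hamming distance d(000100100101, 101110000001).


Count differing positions: ^ . ^ . ^ . ^ . . ^ . . = 5 differences

5


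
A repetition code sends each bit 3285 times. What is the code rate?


Rate = k/n = 1/3285

1/3285


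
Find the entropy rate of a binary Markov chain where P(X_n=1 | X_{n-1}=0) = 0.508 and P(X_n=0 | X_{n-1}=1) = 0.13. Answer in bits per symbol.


Stationary distribution: pi_0 = p10/(p01+p10) = 0.2038, pi_1 = 0.7962. Entropy rate H' = pi_0*H(p01) + pi_1*H(p10) = 0.2038*0.9998 + 0.7962*0.5574 = 0.6476

0.6476 bits/symbol


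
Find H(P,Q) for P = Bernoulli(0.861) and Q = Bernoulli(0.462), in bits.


H(P,Q) = -p*log2(q) - (1-p)*log2(1-q). -0.861*log2(0.462) = 0.959184; -0.139*log2(0.538) = 0.124311. H(P,Q) = 0.959184 + 0.124311 = 1.0835

1.0835 bits


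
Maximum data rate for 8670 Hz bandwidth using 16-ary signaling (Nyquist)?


Rate = 2 * B * log2(M) = 2 * 8670 * 4.0 = 69360.0

69360.0 bps


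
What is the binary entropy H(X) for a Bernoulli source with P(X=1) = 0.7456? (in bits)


H = -p*log2(p) - (1-p)*log2(1-p). -0.7456*log2(0.7456) = 0.315781; -0.2544*log2(0.2544) = 0.502397. H = 0.315781 + 0.502397 = 0.8182

0.8182 bits


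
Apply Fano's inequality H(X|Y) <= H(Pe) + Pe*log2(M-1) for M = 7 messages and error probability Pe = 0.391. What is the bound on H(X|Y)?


H(Pe) = -Pe*log2(Pe) - (1-Pe)*log2(1-Pe) = -0.391*log2(0.391) - 0.609*log2(0.609) = 0.529711 + 0.435731 = 0.9654. Pe*log2(M-1) = 0.391*log2(6) = 1.010720. Bound = H(Pe) + Pe*log2(M-1) = 0.529711 + 0.435731 + 1.010720 = 1.9762

1.9762 bits


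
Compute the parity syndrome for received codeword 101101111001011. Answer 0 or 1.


Syndrome = XOR of all bits = 1 XOR 0 XOR 1 XOR 1 XOR 0 XOR 1 XOR 1 XOR 1 XOR 1 XOR 0 XOR 0 XOR 1 XOR 0 XOR 1 XOR 1 = 0

0


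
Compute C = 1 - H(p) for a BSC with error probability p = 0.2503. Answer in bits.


H(p) = -p*log2(p) - (1-p)*log2(1-p) = -0.2503*log2(0.2503) - 0.7497*log2(0.7497) = 0.500167 + 0.311586 = 0.8118. C = 1 - H(p) = 1 - 0.8118 = 0.1882

0.1882 bits


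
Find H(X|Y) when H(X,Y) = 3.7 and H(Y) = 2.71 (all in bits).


H(X|Y) = H(X,Y) - H(Y) = 3.7 - 2.71 = 0.99

0.99 bits


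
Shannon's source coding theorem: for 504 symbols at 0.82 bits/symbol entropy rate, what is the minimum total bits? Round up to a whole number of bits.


Minimum bits >= n * H = 504 * 0.82 = 413.28, rounded up to a whole number of bits = 414

414 bits


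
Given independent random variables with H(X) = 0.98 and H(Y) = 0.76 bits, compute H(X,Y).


For independent variables, H(X,Y) = H(X) + H(Y) = 0.98 + 0.76 = 1.74

1.74 bits


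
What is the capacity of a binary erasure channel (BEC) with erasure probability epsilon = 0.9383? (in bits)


C = 1 - epsilon = 1 - 0.9383 = 0.0617

0.0617 bits


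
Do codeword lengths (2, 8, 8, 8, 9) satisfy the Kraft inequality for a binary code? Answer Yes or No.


Kraft sum = sum(2^(-l_i)) = 0.2637, need <= 1. Result: satisfied (a binary prefix-free code with these lengths exists)

Yes


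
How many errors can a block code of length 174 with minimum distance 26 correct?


Correction capability = floor((d-1)/2) = floor((26-1)/2) = 12

12 errors


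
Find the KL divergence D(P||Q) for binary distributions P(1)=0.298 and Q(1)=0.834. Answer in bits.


KL = p*log2(p/q) + (1-p)*log2((1-p)/(1-q)) = 0.298*log2(0.298/0.834) + 0.702*log2(0.702/0.166) = 1.0179

1.0179 bits


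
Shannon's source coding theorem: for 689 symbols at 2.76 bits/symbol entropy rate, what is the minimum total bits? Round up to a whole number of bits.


Minimum bits >= n * H = 689 * 2.76 = 1901.64, rounded up to a whole number of bits = 1902

1902 bits


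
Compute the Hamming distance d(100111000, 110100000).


Count differing positions: . ^ . . ^ ^ . . . = 3 differences

3


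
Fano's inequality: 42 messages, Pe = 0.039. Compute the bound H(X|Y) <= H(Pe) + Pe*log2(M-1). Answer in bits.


H(Pe) = -Pe*log2(Pe) - (1-Pe)*log2(1-Pe) = -0.039*log2(0.039) - 0.961*log2(0.961) = 0.182535 + 0.055153 = 0.2377. Pe*log2(M-1) = 0.039*log2(41) = 0.208945. Bound = H(Pe) + Pe*log2(M-1) = 0.182535 + 0.055153 + 0.208945 = 0.4466

0.4466 bits


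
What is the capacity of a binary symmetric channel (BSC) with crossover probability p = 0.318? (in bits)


H(p) = -p*log2(p) - (1-p)*log2(1-p) = -0.318*log2(0.318) - 0.682*log2(0.682) = 0.525623 + 0.376571 = 0.9022. C = 1 - H(p) = 1 - 0.9022 = 0.0978

0.0978 bits


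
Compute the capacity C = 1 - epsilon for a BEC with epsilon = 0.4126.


C = 1 - epsilon = 1 - 0.4126 = 0.5874

0.5874 bits


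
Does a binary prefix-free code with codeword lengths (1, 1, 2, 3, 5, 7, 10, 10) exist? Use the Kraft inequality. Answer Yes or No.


Kraft sum = sum(2^(-l_i)) = 1.416, need <= 1. Result: violated (a binary prefix-free code with these lengths cannot exist)

No


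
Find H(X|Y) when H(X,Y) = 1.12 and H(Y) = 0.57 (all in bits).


H(X|Y) = H(X,Y) - H(Y) = 1.12 - 0.57 = 0.55

0.55 bits


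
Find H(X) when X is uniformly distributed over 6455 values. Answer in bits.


H = log2(n) = log2(6455) = 12.6562

12.6562 bits


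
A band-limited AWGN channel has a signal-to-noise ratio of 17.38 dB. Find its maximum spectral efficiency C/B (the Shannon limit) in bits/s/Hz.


SNR_linear = 10^(17.38/10) = 54.7016; C/B = log2(1 + SNR_linear) = log2(1 + 54.7016) = 5.7996

5.7996 bits/s/Hz


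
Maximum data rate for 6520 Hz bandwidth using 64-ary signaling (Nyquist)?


Rate = 2 * B * log2(M) = 2 * 6520 * 6.0 = 78240.0

78240.0 bps


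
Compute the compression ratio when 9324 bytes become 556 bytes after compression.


Ratio = original / compressed = 9324 / 556 = 16.7698

16.7698


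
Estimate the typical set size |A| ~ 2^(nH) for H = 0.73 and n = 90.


log2|A_typical| = nH = 90 * 0.73 = 65.7, so |A_typical| ~ 2^65.7 = 5.993e+19

5.993e+19


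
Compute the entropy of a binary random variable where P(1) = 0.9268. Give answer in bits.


H = -p*log2(p) - (1-p)*log2(1-p). -0.9268*log2(0.9268) = 0.101642; -0.0732*log2(0.0732) = 0.276111. H = 0.101642 + 0.276111 = 0.3778

0.3778 bits


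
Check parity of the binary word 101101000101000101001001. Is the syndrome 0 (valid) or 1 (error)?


Syndrome = XOR of all bits = 1 XOR 0 XOR 1 XOR 1 XOR 0 XOR 1 XOR 0 XOR 0 XOR 0 XOR 1 XOR 0 XOR 1 XOR 0 XOR 0 XOR 0 XOR 1 XOR 0 XOR 1 XOR 0 XOR 0 XOR 1 XOR 0 XOR 0 XOR 1 = 0

0


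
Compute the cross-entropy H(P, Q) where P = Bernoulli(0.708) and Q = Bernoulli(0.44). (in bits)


H(P,Q) = -p*log2(q) - (1-p)*log2(1-q). -0.708*log2(0.44) = 0.838573; -0.292*log2(0.56) = 0.244258. H(P,Q) = 0.838573 + 0.244258 = 1.0828

1.0828 bits


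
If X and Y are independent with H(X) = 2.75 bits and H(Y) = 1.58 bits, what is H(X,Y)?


For independent variables, H(X,Y) = H(X) + H(Y) = 2.75 + 1.58 = 4.33

4.33 bits


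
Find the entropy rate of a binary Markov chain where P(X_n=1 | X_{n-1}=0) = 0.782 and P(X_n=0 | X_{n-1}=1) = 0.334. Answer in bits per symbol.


Stationary distribution: pi_0 = p10/(p01+p10) = 0.2993, pi_1 = 0.7007. Entropy rate H' = pi_0*H(p01) + pi_1*H(p10) = 0.2993*0.7565 + 0.7007*0.919 = 0.8703

0.8703 bits/symbol


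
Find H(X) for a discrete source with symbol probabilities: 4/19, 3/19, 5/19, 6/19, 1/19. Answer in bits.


H = -sum(p_i * log2(p_i)). Terms: -(4/19)*log2(4/19) = 0.473248; -(3/19)*log2(3/19) = 0.420468; -(5/19)*log2(5/19) = 0.506842; -(6/19)*log2(6/19) = 0.525147; -(1/19)*log2(1/19) = 0.223575. H = 0.473248 + 0.420468 + 0.506842 + 0.525147 + 0.223575 = 2.1493

2.1493 bits


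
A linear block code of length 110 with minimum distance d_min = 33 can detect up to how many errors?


Detection capability = d_min - 1 = 33 - 1 = 32

32 errors


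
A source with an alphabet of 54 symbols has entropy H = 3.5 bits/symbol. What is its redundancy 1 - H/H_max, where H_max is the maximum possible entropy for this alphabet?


H_max = log2(K) = log2(54) = 5.7549 bits/symbol. Redundancy = 1 - H/H_max = 1 - 3.5/5.7549 = 1 - 0.6082 = 0.3918

0.3918


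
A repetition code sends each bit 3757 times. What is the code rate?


Rate = k/n = 1/3757

1/3757


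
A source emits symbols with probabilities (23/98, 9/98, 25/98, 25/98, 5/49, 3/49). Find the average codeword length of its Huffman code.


Huffman construction (repeatedly merge the two least-probable nodes; each merge adds 1 bit to every symbol beneath it): 3/49 + 9/98 = 15/98; 5/49 + 15/98 = 25/98; 23/98 + 25/98 = 24/49; 25/98 + 25/98 = 25/49; 24/49 + 25/49 = 1. Resulting codeword lengths (in the order the probabilities were given): (2, 4, 2, 2, 3, 4). L_avg = sum(p_i * l_i) = 23/98*2 + 9/98*4 + 25/98*2 + 25/98*2 + 5/49*3 + 3/49*4 = 118/49 = 2.4082

2.4082 bits


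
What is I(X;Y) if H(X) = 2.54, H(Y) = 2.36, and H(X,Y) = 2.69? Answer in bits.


I(X;Y) = H(X) + H(Y) - H(X,Y) = 2.54 + 2.36 - 2.69 = 2.21

2.21 bits


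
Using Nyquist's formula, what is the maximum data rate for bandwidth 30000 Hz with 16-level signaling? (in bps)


Rate = 2 * B * log2(M) = 2 * 30000 * 4.0 = 240000.0

240000.0 bps


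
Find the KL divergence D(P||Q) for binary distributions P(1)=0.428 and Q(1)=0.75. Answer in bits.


KL = p*log2(p/q) + (1-p)*log2((1-p)/(1-q)) = 0.428*log2(0.428/0.75) + 0.572*log2(0.572/0.25) = 0.3366

0.3366 bits


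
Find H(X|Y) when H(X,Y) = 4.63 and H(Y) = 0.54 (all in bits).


H(X|Y) = H(X,Y) - H(Y) = 4.63 - 0.54 = 4.09

4.09 bits


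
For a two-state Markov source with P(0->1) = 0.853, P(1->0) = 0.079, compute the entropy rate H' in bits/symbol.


Stationary distribution: pi_0 = p10/(p01+p10) = 0.0848, pi_1 = 0.9152. Entropy rate H' = pi_0*H(p01) + pi_1*H(p10) = 0.0848*0.6023 + 0.9152*0.3986 = 0.4159

0.4159 bits/symbol


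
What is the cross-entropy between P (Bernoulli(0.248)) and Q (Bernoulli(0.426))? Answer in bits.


H(P,Q) = -p*log2(q) - (1-p)*log2(1-q). -0.248*log2(0.426) = 0.305307; -0.752*log2(0.574) = 0.602260. H(P,Q) = 0.305307 + 0.602260 = 0.9076

0.9076 bits


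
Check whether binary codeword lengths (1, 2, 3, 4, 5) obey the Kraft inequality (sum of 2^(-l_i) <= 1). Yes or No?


Kraft sum = sum(2^(-l_i)) = 0.9688, need <= 1. Result: satisfied (a binary prefix-free code with these lengths exists)

Yes


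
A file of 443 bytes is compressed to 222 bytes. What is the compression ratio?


Ratio = original / compressed = 443 / 222 = 1.9955

1.9955


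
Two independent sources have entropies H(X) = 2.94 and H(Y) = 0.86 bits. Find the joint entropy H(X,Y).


For independent variables, H(X,Y) = H(X) + H(Y) = 2.94 + 0.86 = 3.8

3.8 bits


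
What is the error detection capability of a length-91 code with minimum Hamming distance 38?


Detection capability = d_min - 1 = 38 - 1 = 37

37 errors


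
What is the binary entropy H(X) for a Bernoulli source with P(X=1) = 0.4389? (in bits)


H = -p*log2(p) - (1-p)*log2(1-p). -0.4389*log2(0.4389) = 0.521429; -0.5611*log2(0.5611) = 0.467772. H = 0.521429 + 0.467772 = 0.9892

0.9892 bits


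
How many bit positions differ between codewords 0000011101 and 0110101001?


Count differing positions: . ^ ^ . ^ ^ . ^ . . = 5 differences

5


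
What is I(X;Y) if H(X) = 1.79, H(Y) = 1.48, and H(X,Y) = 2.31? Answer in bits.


I(X;Y) = H(X) + H(Y) - H(X,Y) = 1.79 + 1.48 - 2.31 = 0.96

0.96 bits


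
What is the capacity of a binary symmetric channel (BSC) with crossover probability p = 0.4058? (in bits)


H(p) = -p*log2(p) - (1-p)*log2(1-p) = -0.4058*log2(0.4058) - 0.5942*log2(0.5942) = 0.528010 + 0.446232 = 0.9742. C = 1 - H(p) = 1 - 0.9742 = 0.0258

0.0258 bits


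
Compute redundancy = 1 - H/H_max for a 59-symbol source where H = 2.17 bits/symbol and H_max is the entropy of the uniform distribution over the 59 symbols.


H_max = log2(K) = log2(59) = 5.8826 bits/symbol. Redundancy = 1 - H/H_max = 1 - 2.17/5.8826 = 1 - 0.3689 = 0.6311

0.6311


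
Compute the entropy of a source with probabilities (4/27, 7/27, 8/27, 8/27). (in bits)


H = -sum(p_i * log2(p_i)). Terms: -(4/27)*log2(4/27) = 0.408131; -(7/27)*log2(7/27) = 0.504916; -(8/27)*log2(8/27) = 0.519967; -(8/27)*log2(8/27) = 0.519967. H = 0.408131 + 0.504916 + 0.519967 + 0.519967 = 1.953

1.953 bits


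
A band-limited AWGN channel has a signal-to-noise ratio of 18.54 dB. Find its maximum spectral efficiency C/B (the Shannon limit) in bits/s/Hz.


SNR_linear = 10^(18.54/10) = 71.4496; C/B = log2(1 + SNR_linear) = log2(1 + 71.4496) = 6.1789

6.1789 bits/s/Hz


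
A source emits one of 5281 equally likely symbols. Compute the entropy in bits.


H = log2(n) = log2(5281) = 12.3666

12.3666 bits


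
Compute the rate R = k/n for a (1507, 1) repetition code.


Rate = k/n = 1/1507

1/1507


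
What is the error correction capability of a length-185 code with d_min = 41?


Correction capability = floor((d-1)/2) = floor((41-1)/2) = 20

20 errors


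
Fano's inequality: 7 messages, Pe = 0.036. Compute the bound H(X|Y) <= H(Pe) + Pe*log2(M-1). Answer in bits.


H(Pe) = -Pe*log2(Pe) - (1-Pe)*log2(1-Pe) = -0.036*log2(0.036) - 0.964*log2(0.964) = 0.172651 + 0.050991 = 0.2236. Pe*log2(M-1) = 0.036*log2(6) = 0.093059. Bound = H(Pe) + Pe*log2(M-1) = 0.172651 + 0.050991 + 0.093059 = 0.3167

0.3167 bits


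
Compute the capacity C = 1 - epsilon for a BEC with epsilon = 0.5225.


C = 1 - epsilon = 1 - 0.5225 = 0.4775

0.4775 bits


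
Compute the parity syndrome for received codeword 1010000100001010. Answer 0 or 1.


Syndrome = XOR of all bits = 1 XOR 0 XOR 1 XOR 0 XOR 0 XOR 0 XOR 0 XOR 1 XOR 0 XOR 0 XOR 0 XOR 0 XOR 1 XOR 0 XOR 1 XOR 0 = 1

1


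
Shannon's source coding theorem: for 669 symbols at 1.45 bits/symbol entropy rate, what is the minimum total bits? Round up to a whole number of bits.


Minimum bits >= n * H = 669 * 1.45 = 970.05, rounded up to a whole number of bits = 971

971 bits


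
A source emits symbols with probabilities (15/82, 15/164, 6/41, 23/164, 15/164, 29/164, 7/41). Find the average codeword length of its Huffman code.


Huffman construction (repeatedly merge the two least-probable nodes; each merge adds 1 bit to every symbol beneath it): 15/164 + 15/164 = 15/82; 23/164 + 6/41 = 47/164; 7/41 + 29/164 = 57/164; 15/82 + 15/82 = 15/41; 47/164 + 57/164 = 26/41; 15/41 + 26/41 = 1. Resulting codeword lengths (in the order the probabilities were given): (2, 3, 3, 3, 3, 3, 3). L_avg = sum(p_i * l_i) = 15/82*2 + 15/164*3 + 6/41*3 + 23/164*3 + 15/164*3 + 29/164*3 + 7/41*3 = 231/82 = 2.8171

2.8171 bits


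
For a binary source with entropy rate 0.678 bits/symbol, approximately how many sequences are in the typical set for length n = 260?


log2|A_typical| = nH = 260 * 0.678 = 176.28, so |A_typical| ~ 2^176.28 = 1.163e+53

1.163e+53


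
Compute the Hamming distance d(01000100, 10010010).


Count differing positions: ^ ^ . ^ . ^ ^ . = 5 differences

5


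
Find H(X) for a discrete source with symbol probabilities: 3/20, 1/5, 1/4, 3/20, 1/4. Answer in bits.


H = -sum(p_i * log2(p_i)). Terms: -(3/20)*log2(3/20) = 0.410545; -(1/5)*log2(1/5) = 0.464386; -(1/4)*log2(1/4) = 0.500000; -(3/20)*log2(3/20) = 0.410545; -(1/4)*log2(1/4) = 0.500000. H = 0.410545 + 0.464386 + 0.500000 + 0.410545 + 0.500000 = 2.2855

2.2855 bits


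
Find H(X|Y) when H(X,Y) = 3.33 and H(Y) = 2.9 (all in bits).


H(X|Y) = H(X,Y) - H(Y) = 3.33 - 2.9 = 0.43

0.43 bits


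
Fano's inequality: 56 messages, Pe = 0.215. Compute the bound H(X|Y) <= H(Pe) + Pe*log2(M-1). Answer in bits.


H(Pe) = -Pe*log2(Pe) - (1-Pe)*log2(1-Pe) = -0.215*log2(0.215) - 0.785*log2(0.785) = 0.476782 + 0.274150 = 0.7509. Pe*log2(M-1) = 0.215*log2(55) = 1.242992. Bound = H(Pe) + Pe*log2(M-1) = 0.476782 + 0.274150 + 1.242992 = 1.9939

1.9939 bits


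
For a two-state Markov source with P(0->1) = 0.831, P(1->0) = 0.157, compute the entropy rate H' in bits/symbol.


Stationary distribution: pi_0 = p10/(p01+p10) = 0.1589, pi_1 = 0.8411. Entropy rate H' = pi_0*H(p01) + pi_1*H(p10) = 0.1589*0.6554 + 0.8411*0.6271 = 0.6316

0.6316 bits/symbol


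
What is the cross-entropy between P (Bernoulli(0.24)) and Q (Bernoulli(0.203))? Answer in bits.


H(P,Q) = -p*log2(q) - (1-p)*log2(1-q). -0.24*log2(0.203) = 0.552108; -0.76*log2(0.797) = 0.248785. H(P,Q) = 0.552108 + 0.248785 = 0.8009

0.8009 bits


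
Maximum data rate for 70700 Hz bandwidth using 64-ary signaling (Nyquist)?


Rate = 2 * B * log2(M) = 2 * 70700 * 6.0 = 848400.0

848400.0 bps


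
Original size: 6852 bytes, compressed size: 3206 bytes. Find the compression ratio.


Ratio = original / compressed = 6852 / 3206 = 2.1372

2.1372


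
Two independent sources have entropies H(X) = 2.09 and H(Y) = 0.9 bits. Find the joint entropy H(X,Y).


For independent variables, H(X,Y) = H(X) + H(Y) = 2.09 + 0.9 = 2.99

2.99 bits


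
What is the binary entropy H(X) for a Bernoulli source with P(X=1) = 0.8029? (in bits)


H = -p*log2(p) - (1-p)*log2(1-p). -0.8029*log2(0.8029) = 0.254285; -0.1971*log2(0.1971) = 0.461805. H = 0.254285 + 0.461805 = 0.7161

0.7161 bits


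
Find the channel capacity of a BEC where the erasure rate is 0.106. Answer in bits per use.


C = 1 - epsilon = 1 - 0.106 = 0.894

0.894 bits


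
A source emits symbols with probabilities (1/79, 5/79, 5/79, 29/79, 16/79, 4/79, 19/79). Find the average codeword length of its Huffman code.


Huffman construction (repeatedly merge the two least-probable nodes; each merge adds 1 bit to every symbol beneath it): 1/79 + 4/79 = 5/79; 5/79 + 5/79 = 10/79; 5/79 + 10/79 = 15/79; 15/79 + 16/79 = 31/79; 19/79 + 29/79 = 48/79; 31/79 + 48/79 = 1. Resulting codeword lengths (in the order the probabilities were given): (4, 4, 4, 2, 2, 4, 2). L_avg = sum(p_i * l_i) = 1/79*4 + 5/79*4 + 5/79*4 + 29/79*2 + 16/79*2 + 4/79*4 + 19/79*2 = 188/79 = 2.3797

2.3797 bits


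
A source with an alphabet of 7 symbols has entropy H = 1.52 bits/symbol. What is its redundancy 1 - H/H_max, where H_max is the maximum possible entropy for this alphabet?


H_max = log2(K) = log2(7) = 2.8074 bits/symbol. Redundancy = 1 - H/H_max = 1 - 1.52/2.8074 = 1 - 0.5414 = 0.4586

0.4586


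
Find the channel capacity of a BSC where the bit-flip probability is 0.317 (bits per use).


H(p) = -p*log2(p) - (1-p)*log2(1-p) = -0.317*log2(0.317) - 0.683*log2(0.683) = 0.525410 + 0.375679 = 0.9011. C = 1 - H(p) = 1 - 0.9011 = 0.0989

0.0989 bits


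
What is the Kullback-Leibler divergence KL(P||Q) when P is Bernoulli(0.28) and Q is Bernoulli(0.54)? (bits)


KL = p*log2(p/q) + (1-p)*log2((1-p)/(1-q)) = 0.28*log2(0.28/0.54) + 0.72*log2(0.72/0.46) = 0.2001

0.2001 bits


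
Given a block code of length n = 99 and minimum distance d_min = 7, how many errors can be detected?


Detection capability = d_min - 1 = 7 - 1 = 6

6 errors


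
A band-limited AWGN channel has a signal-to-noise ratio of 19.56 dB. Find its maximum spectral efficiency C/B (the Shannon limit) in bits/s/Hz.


SNR_linear = 10^(19.56/10) = 90.3649; C/B = log2(1 + SNR_linear) = log2(1 + 90.3649) = 6.5136

6.5136 bits/s/Hz


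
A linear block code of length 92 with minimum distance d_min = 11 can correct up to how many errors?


Correction capability = floor((d-1)/2) = floor((11-1)/2) = 5

5 errors


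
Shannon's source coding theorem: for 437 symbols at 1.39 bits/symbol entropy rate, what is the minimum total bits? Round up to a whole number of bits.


Minimum bits >= n * H = 437 * 1.39 = 607.43, rounded up to a whole number of bits = 608

608 bits


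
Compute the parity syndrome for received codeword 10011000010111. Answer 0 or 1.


Syndrome = XOR of all bits = 1 XOR 0 XOR 0 XOR 1 XOR 1 XOR 0 XOR 0 XOR 0 XOR 0 XOR 1 XOR 0 XOR 1 XOR 1 XOR 1 = 1

1


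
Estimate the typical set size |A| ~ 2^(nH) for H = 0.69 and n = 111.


log2|A_typical| = nH = 111 * 0.69 = 76.59, so |A_typical| ~ 2^76.59 = 1.137e+23

1.137e+23


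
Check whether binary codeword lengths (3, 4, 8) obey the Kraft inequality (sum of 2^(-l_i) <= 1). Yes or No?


Kraft sum = sum(2^(-l_i)) = 0.1914, need <= 1. Result: satisfied (a binary prefix-free code with these lengths exists)

Yes


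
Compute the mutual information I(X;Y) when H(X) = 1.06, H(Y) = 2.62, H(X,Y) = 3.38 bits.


I(X;Y) = H(X) + H(Y) - H(X,Y) = 1.06 + 2.62 - 3.38 = 0.3

0.3 bits


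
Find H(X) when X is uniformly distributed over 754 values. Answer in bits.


H = log2(n) = log2(754) = 9.5584

9.5584 bits


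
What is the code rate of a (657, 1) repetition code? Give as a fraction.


Rate = k/n = 1/657

1/657


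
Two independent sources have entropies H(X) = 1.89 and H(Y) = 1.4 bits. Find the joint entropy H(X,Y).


For independent variables, H(X,Y) = H(X) + H(Y) = 1.89 + 1.4 = 3.29

3.29 bits


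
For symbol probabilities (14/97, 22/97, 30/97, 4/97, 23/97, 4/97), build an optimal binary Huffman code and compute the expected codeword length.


Huffman construction (repeatedly merge the two least-probable nodes; each merge adds 1 bit to every symbol beneath it): 4/97 + 4/97 = 8/97; 8/97 + 14/97 = 22/97; 22/97 + 22/97 = 44/97; 23/97 + 30/97 = 53/97; 44/97 + 53/97 = 1. Resulting codeword lengths (in the order the probabilities were given): (3, 2, 2, 4, 2, 4). L_avg = sum(p_i * l_i) = 14/97*3 + 22/97*2 + 30/97*2 + 4/97*4 + 23/97*2 + 4/97*4 = 224/97 = 2.3093

2.3093 bits


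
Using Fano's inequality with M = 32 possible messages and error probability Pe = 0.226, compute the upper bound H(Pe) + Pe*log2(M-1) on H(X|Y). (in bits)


H(Pe) = -Pe*log2(Pe) - (1-Pe)*log2(1-Pe) = -0.226*log2(0.226) - 0.774*log2(0.774) = 0.484907 + 0.286066 = 0.771. Pe*log2(M-1) = 0.226*log2(31) = 1.119648. Bound = H(Pe) + Pe*log2(M-1) = 0.484907 + 0.286066 + 1.119648 = 1.8906

1.8906 bits


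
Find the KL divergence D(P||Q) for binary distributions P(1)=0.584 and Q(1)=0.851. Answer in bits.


KL = p*log2(p/q) + (1-p)*log2((1-p)/(1-q)) = 0.584*log2(0.584/0.851) + 0.416*log2(0.416/0.149) = 0.299

0.299 bits


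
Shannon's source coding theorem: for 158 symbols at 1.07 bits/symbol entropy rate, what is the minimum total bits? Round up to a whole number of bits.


Minimum bits >= n * H = 158 * 1.07 = 169.06, rounded up to a whole number of bits = 170

170 bits


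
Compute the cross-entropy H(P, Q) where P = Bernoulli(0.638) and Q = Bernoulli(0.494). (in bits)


H(P,Q) = -p*log2(q) - (1-p)*log2(1-q). -0.638*log2(0.494) = 0.649112; -0.362*log2(0.506) = 0.355770. H(P,Q) = 0.649112 + 0.355770 = 1.0049

1.0049 bits


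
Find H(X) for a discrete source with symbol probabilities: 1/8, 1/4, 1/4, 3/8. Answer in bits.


H = -sum(p_i * log2(p_i)). Terms: -(1/8)*log2(1/8) = 0.375000; -(1/4)*log2(1/4) = 0.500000; -(1/4)*log2(1/4) = 0.500000; -(3/8)*log2(3/8) = 0.530639. H = 0.375000 + 0.500000 + 0.500000 + 0.530639 = 1.9056

1.9056 bits


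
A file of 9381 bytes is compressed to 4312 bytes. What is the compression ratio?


Ratio = original / compressed = 9381 / 4312 = 2.1756

2.1756


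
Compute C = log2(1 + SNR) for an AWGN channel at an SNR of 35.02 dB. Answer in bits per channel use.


SNR_linear = 10^(35.02/10) = 3176.8741; C = log2(1 + SNR_linear) = log2(1 + 3176.8741) = 11.6338

11.6338 bits/channel use


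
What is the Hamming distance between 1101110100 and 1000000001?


Count differing positions: . ^ . ^ ^ ^ . ^ . ^ = 6 differences

6


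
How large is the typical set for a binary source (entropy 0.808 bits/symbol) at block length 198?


log2|A_typical| = nH = 198 * 0.808 = 159.984, so |A_typical| ~ 2^159.984 = 1.445e+48

1.445e+48


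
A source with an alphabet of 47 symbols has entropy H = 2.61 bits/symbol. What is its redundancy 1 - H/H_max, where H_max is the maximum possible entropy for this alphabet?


H_max = log2(K) = log2(47) = 5.5546 bits/symbol. Redundancy = 1 - H/H_max = 1 - 2.61/5.5546 = 1 - 0.4699 = 0.5301

0.5301


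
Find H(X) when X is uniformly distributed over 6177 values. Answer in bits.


H = log2(n) = log2(6177) = 12.5927

12.5927 bits


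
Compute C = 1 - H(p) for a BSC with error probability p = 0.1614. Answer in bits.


H(p) = -p*log2(p) - (1-p)*log2(1-p) = -0.1614*log2(0.1614) - 0.8386*log2(0.8386) = 0.424690 + 0.212958 = 0.6376. C = 1 - H(p) = 1 - 0.6376 = 0.3624

0.3624 bits


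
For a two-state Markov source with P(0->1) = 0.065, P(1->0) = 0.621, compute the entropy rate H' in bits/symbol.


Stationary distribution: pi_0 = p10/(p01+p10) = 0.9052, pi_1 = 0.0948. Entropy rate H' = pi_0*H(p01) + pi_1*H(p10) = 0.9052*0.347 + 0.0948*0.9573 = 0.4048

0.4048 bits/symbol


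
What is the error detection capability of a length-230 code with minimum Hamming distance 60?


Detection capability = d_min - 1 = 60 - 1 = 59

59 errors


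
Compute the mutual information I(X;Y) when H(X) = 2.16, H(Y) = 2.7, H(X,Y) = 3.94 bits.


I(X;Y) = H(X) + H(Y) - H(X,Y) = 2.16 + 2.7 - 3.94 = 0.92

0.92 bits


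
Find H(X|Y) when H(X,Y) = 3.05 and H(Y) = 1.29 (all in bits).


H(X|Y) = H(X,Y) - H(Y) = 3.05 - 1.29 = 1.76

1.76 bits


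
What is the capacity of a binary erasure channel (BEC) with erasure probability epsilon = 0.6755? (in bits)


C = 1 - epsilon = 1 - 0.6755 = 0.3245

0.3245 bits
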